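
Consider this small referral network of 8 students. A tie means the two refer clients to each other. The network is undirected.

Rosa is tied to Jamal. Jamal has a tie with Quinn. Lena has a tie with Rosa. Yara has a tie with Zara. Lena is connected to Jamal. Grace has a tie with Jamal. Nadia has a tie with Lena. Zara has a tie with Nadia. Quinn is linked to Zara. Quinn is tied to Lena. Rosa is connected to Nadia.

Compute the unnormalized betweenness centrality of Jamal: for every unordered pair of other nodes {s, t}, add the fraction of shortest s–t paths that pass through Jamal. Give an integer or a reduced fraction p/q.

Pairs whose geodesics pass through Jamal — Grace–Quinn: 1; Grace–Zara: 1; Grace–Yara: 1; Grace–Nadia: 2/2; Grace–Rosa: 1; Grace–Lena: 1; Quinn–Rosa: 1/2.
All other pairs contribute 0.
Summing the contributions gives betweenness(Jamal) = 13/2.

13/2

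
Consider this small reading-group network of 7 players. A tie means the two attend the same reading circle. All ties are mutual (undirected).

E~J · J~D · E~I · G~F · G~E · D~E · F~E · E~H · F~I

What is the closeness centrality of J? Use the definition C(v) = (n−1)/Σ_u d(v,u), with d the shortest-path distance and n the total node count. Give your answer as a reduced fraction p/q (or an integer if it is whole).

Distances from J: D:1, E:1, F:2, G:2, H:2, I:2. Sum = 10.
n = 7, so closeness = 6/10 = 3/5.

3/5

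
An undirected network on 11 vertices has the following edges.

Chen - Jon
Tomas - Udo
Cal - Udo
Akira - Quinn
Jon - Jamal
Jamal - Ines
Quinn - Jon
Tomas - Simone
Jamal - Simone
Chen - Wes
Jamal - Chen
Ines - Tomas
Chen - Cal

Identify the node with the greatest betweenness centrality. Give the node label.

Chen

Unnormalized betweenness of each node: Akira:0, Cal:6, Chen:52/3, Ines:3, Jamal:95/6, Jon:16, Quinn:9, Simone:3, Tomas:25/6, Udo:8/3, Wes:0.
Chen has the largest value, 52/3, making it the main broker — the node through which the most shortest paths run.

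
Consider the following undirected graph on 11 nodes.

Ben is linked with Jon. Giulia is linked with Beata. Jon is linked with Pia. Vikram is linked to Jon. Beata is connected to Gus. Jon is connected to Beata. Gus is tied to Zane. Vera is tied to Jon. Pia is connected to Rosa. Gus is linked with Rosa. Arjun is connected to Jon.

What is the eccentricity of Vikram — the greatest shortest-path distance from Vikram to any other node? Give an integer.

4

Distances from Vikram: Arjun:2, Beata:2, Ben:2, Giulia:3, Gus:3, Jon:1, Pia:2, Rosa:3, Vera:2, Zane:4.
The largest is 4 (to Zane), so the eccentricity of Vikram is 4.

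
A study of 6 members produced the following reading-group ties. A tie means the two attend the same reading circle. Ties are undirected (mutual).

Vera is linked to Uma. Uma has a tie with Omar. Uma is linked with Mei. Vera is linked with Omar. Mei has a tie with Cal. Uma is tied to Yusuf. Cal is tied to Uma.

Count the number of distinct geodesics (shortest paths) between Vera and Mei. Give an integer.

1

The shortest distance is 2, and the only length-2 path is Vera–Uma–Mei. So there is exactly 1 shortest path.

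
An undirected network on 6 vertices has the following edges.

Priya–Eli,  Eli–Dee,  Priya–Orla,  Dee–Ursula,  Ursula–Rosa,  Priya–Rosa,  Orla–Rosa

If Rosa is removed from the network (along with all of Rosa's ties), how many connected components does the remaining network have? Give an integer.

1

Rosa's neighbors (Orla, Priya, and Ursula) remain reachable from one another through other ties, so the rest of the network stays in one piece.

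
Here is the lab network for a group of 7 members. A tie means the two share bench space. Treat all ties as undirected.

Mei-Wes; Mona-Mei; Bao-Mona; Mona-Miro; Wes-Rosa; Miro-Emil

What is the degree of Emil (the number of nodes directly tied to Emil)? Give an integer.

1

Emil is directly tied to Miro. That is 1 neighbor, so the degree of Emil is 1.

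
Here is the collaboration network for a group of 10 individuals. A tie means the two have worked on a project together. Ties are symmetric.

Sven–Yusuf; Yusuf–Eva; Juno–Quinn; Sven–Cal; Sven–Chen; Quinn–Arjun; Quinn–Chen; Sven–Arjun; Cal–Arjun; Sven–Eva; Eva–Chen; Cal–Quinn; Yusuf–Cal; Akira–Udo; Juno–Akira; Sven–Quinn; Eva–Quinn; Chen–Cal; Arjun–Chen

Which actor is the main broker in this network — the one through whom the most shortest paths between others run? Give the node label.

Quinn

Unnormalized betweenness of each node: Akira:8, Arjun:0, Cal:13/6, Chen:7/12, Eva:5/3, Juno:14, Quinn:223/12, Sven:11/4, Udo:0, Yusuf:1/4.
Quinn has the largest value, 223/12, making it the main broker — the node through which the most shortest paths run.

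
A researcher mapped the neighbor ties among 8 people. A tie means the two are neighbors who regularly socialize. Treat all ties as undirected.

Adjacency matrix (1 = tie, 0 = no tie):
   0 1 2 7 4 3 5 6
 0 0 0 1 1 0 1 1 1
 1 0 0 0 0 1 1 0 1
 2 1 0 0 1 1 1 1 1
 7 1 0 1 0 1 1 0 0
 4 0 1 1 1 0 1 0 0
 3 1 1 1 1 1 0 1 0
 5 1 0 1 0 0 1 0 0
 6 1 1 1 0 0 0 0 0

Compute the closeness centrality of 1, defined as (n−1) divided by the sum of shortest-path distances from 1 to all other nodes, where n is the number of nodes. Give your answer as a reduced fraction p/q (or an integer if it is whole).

7/11

Distances from 1: 0:2, 2:2, 3:1, 4:1, 5:2, 6:1, 7:2. Sum = 11.
n = 8, so closeness = 7/11.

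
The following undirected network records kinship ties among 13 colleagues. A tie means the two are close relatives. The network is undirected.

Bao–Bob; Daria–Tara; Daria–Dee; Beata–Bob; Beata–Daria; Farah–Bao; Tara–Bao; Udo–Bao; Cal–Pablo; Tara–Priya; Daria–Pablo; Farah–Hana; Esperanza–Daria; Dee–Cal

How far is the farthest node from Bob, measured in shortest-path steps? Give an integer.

4

Distances from Bob: Bao:1, Beata:1, Cal:4, Daria:2, Dee:3, Esperanza:3, Farah:2, Hana:3, Pablo:3, Priya:3, Tara:2, Udo:2.
The largest is 4 (to Cal), so the eccentricity of Bob is 4.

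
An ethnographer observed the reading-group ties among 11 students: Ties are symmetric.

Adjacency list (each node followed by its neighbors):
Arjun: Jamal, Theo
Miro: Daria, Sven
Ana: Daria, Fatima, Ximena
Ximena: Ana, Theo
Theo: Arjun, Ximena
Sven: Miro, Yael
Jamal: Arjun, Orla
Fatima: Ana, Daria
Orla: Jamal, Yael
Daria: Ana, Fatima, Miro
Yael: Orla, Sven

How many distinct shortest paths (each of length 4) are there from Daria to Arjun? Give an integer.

The shortest distance is 4, and the only length-4 path is Daria–Ana–Ximena–Theo–Arjun. So there is exactly 1 shortest path.

1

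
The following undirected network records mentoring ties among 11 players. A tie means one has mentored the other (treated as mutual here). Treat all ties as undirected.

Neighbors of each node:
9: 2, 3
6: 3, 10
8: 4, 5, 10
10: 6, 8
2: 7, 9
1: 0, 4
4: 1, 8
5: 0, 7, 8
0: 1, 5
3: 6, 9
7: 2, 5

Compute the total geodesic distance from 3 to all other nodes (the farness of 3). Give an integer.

30

Distances from 3: 0:5, 1:5, 2:2, 4:4, 5:4, 6:1, 7:3, 8:3, 9:1, 10:2.
Sum = 5 + 5 + 2 + 4 + 4 + 1 + 3 + 3 + 1 + 2 = 30.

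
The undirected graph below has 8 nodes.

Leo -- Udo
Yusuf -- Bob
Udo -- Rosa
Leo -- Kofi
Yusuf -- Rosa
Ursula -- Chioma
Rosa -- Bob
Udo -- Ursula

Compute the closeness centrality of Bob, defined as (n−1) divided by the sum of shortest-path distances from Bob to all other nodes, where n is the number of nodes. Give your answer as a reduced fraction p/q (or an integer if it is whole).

Distances from Bob: Chioma:4, Kofi:4, Leo:3, Rosa:1, Udo:2, Ursula:3, Yusuf:1. Sum = 18.
n = 8, so closeness = 7/18.

7/18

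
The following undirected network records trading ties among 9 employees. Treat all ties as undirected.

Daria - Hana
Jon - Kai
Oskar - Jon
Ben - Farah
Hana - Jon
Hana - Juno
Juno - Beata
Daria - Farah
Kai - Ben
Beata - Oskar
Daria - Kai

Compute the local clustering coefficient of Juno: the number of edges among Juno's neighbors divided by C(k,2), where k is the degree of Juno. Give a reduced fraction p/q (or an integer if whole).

0

Juno's neighbors: Beata and Hana (k = 2).
Possible neighbor pairs: C(2,2) = 1. Edges among them: none → e = 0.
Clustering(Juno) = 0/1.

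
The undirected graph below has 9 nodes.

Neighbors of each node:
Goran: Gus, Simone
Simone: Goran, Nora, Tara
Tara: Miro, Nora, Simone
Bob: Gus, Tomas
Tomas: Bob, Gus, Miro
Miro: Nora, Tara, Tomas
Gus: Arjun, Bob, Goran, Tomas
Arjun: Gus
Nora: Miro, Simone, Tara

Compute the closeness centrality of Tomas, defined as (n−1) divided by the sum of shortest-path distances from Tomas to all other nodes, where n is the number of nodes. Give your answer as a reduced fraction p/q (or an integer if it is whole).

Distances from Tomas: Arjun:2, Bob:1, Goran:2, Gus:1, Miro:1, Nora:2, Simone:3, Tara:2. Sum = 14.
n = 9, so closeness = 8/14 = 4/7.

4/7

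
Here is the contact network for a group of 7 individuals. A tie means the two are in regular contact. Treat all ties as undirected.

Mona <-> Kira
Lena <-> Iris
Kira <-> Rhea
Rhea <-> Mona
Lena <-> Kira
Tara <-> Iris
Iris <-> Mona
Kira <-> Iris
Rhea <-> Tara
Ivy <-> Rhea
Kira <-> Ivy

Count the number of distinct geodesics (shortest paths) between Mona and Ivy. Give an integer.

The shortest distance is 2. The length-2 paths are: Mona–Kira–Ivy; Mona–Rhea–Ivy.
That gives 2 distinct shortest paths.

2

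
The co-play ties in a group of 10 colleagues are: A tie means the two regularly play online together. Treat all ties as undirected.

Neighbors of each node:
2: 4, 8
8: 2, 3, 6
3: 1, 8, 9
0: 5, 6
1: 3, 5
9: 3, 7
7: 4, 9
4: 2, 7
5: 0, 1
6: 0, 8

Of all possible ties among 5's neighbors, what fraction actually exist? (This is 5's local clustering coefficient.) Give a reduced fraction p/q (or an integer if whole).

0

5's neighbors: 0 and 1 (k = 2).
Possible neighbor pairs: C(2,2) = 1. Edges among them: none → e = 0.
Clustering(5) = 0/1.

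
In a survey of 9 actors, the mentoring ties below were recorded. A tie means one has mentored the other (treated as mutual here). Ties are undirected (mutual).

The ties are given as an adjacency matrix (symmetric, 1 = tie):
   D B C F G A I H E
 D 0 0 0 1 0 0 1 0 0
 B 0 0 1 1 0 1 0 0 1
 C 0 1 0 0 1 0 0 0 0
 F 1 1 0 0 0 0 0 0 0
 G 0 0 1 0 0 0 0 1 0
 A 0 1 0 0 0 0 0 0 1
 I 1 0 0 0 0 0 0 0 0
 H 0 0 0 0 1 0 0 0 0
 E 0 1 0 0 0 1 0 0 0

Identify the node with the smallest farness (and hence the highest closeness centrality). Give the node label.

B

Farness (sum of distances to all others) for each node — A:20, B:14, C:17, D:22, E:20, F:17, G:22, H:29, I:29.
The smallest farness is 14, for B, so B has the highest closeness.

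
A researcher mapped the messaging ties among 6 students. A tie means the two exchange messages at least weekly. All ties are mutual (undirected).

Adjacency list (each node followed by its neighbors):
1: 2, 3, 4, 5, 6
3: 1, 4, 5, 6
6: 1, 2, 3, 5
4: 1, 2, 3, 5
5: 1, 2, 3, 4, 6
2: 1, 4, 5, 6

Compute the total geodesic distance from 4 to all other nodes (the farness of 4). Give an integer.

Distances from 4: 1:1, 2:1, 3:1, 5:1, 6:2.
Sum = 1 + 1 + 1 + 1 + 2 = 6.

6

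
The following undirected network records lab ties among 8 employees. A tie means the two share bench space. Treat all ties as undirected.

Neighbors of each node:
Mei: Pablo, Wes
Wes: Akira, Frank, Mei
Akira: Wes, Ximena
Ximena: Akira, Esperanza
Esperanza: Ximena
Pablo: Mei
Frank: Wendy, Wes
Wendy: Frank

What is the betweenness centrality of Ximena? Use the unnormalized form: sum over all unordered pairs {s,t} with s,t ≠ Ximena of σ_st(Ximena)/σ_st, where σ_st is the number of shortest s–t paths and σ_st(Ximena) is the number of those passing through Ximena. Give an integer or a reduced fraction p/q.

6

Pairs whose geodesics pass through Ximena — Esperanza–Wes: 1; Esperanza–Wendy: 1; Esperanza–Pablo: 1; Esperanza–Akira: 1; Esperanza–Frank: 1; Esperanza–Mei: 1.
All other pairs contribute 0.
Summing the contributions gives betweenness(Ximena) = 6.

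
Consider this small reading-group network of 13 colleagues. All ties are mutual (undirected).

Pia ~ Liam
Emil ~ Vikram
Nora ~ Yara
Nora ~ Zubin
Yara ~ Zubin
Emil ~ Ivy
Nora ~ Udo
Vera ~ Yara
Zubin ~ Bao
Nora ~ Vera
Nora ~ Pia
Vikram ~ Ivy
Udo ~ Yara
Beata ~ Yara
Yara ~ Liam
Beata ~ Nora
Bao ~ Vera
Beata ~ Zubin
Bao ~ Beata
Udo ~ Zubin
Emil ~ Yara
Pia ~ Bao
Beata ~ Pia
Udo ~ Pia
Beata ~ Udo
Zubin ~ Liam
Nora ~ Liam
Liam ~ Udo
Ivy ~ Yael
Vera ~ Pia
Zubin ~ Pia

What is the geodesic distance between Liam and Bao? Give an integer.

2

One shortest route is Liam – Pia – Bao, which uses 2 edges, and Liam and Bao are not directly tied, so nothing shorter exists. So d(Liam,Bao) = 2.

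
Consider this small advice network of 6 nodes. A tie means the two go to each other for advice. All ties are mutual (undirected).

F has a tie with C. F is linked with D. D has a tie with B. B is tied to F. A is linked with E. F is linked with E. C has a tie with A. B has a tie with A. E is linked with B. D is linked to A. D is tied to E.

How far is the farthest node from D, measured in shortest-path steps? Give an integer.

2

Distances from D: A:1, B:1, C:2, E:1, F:1.
The largest is 2 (to C), so the eccentricity of D is 2.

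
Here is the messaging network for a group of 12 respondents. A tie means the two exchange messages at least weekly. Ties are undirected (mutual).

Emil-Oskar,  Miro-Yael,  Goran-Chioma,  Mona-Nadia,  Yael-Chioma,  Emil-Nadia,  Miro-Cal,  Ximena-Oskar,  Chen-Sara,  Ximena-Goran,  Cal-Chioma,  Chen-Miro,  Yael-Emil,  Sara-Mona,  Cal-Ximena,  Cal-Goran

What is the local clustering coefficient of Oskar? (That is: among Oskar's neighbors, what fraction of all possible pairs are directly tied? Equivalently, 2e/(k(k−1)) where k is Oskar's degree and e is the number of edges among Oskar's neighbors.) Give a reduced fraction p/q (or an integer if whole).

0

Oskar's neighbors: Emil and Ximena (k = 2).
Possible neighbor pairs: C(2,2) = 1. Edges among them: none → e = 0.
Clustering(Oskar) = 0/1.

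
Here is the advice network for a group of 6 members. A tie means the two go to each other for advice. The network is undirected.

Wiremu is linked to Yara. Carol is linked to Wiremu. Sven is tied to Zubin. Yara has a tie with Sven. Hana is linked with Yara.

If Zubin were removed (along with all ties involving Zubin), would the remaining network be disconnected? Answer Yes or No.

No

Even without Zubin, every remaining node can still reach every other (the residual graph is connected), so Zubin is not a cut vertex.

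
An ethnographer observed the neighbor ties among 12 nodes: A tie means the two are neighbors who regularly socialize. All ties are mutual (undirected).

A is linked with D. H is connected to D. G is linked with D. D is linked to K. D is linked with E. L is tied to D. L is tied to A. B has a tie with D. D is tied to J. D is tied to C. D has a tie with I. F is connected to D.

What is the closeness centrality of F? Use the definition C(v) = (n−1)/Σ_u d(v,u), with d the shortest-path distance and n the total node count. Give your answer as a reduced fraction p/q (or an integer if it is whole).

Distances from F: A:2, B:2, C:2, D:1, E:2, G:2, H:2, I:2, J:2, K:2, L:2. Sum = 21.
n = 12, so closeness = 11/21.

11/21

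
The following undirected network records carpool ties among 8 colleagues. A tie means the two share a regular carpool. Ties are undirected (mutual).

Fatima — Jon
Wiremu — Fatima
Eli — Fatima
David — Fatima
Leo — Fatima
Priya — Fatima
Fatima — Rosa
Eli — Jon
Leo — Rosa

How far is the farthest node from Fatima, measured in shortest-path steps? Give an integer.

Distances from Fatima: David:1, Eli:1, Jon:1, Leo:1, Priya:1, Rosa:1, Wiremu:1.
The largest is 1 (to Rosa, Eli, Leo, Jon, Priya, David, and Wiremu), so the eccentricity of Fatima is 1.

1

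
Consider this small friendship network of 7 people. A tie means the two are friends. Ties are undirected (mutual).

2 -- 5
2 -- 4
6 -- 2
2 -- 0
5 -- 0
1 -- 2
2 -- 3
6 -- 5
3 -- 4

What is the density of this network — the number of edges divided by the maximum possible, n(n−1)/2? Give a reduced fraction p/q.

There are 9 edges and 7 nodes, so the maximum possible is C(7,2) = 21.
Density = 9/21 = 3/7.

3/7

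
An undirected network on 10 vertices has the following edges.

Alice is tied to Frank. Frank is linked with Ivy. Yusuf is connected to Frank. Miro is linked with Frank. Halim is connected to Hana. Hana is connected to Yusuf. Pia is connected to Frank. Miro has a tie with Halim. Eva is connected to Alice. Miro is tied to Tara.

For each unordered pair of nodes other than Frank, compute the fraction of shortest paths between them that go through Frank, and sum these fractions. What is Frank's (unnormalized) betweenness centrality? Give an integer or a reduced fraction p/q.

27

Pairs whose geodesics pass through Frank — Pia–Ivy: 1; Pia–Alice: 1; Pia–Eva: 1; Pia–Hana: 1; Pia–Yusuf: 1; Pia–Tara: 1; Pia–Miro: 1; Pia–Halim: 1; Ivy–Alice: 1; Ivy–Eva: 1; Ivy–Hana: 1; Ivy–Yusuf: 1; Ivy–Tara: 1; Ivy–Miro: 1 … (+13 more pairs).
All other pairs contribute 0.
Summing the contributions gives betweenness(Frank) = 27.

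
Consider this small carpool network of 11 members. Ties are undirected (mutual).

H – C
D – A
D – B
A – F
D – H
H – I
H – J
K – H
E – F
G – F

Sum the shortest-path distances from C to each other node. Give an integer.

Distances from C: A:3, B:3, D:2, E:5, F:4, G:5, H:1, I:2, J:2, K:2.
Sum = 3 + 3 + 2 + 5 + 4 + 5 + 1 + 2 + 2 + 2 = 29.

29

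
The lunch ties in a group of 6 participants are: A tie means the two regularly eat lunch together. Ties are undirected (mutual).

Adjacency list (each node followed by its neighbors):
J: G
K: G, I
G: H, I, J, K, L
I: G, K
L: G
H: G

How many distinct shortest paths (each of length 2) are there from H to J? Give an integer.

1

The shortest distance is 2, and the only length-2 path is H–G–J. So there is exactly 1 shortest path.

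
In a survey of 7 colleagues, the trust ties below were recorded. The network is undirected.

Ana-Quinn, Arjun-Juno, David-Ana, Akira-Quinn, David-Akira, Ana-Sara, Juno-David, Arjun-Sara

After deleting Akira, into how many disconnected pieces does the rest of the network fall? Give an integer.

Akira's neighbors (David and Quinn) remain reachable from one another through other ties, so the rest of the network stays in one piece.

1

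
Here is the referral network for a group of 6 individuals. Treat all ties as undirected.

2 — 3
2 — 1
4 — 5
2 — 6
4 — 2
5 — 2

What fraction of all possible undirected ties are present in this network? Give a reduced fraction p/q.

There are 6 edges and 6 nodes, so the maximum possible is C(6,2) = 15.
Density = 6/15 = 2/5.

2/5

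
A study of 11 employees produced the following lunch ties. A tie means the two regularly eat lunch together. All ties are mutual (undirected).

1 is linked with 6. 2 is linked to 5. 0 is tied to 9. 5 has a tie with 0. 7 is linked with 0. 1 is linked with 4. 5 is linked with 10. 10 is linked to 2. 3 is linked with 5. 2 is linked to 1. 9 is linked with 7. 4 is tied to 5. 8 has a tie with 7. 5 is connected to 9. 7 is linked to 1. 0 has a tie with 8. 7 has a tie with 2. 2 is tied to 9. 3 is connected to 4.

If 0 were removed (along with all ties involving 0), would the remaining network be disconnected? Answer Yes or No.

Even without 0, every remaining node can still reach every other (the residual graph is connected), so 0 is not a cut vertex.

No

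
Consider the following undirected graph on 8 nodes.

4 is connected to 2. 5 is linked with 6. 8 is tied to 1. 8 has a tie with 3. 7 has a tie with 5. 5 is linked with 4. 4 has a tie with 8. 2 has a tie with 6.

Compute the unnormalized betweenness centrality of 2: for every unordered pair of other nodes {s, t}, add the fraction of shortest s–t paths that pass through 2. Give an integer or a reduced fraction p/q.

2

Pairs whose geodesics pass through 2 — 3–6: 1/2; 6–1: 1/2; 6–8: 1/2; 6–4: 1/2.
All other pairs contribute 0.
Summing the contributions gives betweenness(2) = 2.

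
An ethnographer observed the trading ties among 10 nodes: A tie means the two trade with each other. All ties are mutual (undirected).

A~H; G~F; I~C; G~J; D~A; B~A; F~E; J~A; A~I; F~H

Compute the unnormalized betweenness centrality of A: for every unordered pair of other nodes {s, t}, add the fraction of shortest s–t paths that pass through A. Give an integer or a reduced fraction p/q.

26

Pairs whose geodesics pass through A — E–I: 1; E–D: 1; E–C: 1; E–B: 1; H–I: 1; H–J: 1; H–D: 1; H–C: 1; H–B: 1; G–I: 1; G–D: 1; G–C: 1; G–B: 1; I–J: 1 … (+12 more pairs).
All other pairs contribute 0.
Summing the contributions gives betweenness(A) = 26.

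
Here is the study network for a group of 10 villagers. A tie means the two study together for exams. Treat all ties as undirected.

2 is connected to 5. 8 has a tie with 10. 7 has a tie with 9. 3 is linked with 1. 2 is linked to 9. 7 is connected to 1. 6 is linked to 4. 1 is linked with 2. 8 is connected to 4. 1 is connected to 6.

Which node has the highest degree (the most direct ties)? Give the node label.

1

Degrees — 1:4, 2:3, 3:1, 4:2, 5:1, 6:2, 7:2, 8:2, 9:2, 10:1.
The maximum is 4, attained only by 1.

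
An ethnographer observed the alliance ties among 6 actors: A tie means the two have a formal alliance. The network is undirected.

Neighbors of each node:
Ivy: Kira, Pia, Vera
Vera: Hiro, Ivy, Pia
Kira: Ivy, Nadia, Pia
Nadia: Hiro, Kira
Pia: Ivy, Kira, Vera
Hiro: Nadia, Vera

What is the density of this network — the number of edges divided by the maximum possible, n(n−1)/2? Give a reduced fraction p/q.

There are 8 edges and 6 nodes, so the maximum possible is C(6,2) = 15.
Density = 8/15.

8/15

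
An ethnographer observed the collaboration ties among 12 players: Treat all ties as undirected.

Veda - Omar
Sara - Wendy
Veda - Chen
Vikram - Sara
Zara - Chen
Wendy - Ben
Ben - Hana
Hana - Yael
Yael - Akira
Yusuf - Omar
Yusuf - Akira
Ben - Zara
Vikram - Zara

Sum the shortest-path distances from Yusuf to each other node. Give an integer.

Distances from Yusuf: Akira:1, Ben:4, Chen:3, Hana:3, Omar:1, Sara:6, Veda:2, Vikram:5, Wendy:5, Yael:2, Zara:4.
Sum = 1 + 4 + 3 + 3 + 1 + 6 + 2 + 5 + 5 + 2 + 4 = 36.

36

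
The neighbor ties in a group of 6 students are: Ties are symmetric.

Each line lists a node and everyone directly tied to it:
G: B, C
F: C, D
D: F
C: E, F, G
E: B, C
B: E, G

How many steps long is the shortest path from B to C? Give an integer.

One shortest route is B – G – C, which uses 2 edges, and B and C are not directly tied, so nothing shorter exists. So d(B,C) = 2.

2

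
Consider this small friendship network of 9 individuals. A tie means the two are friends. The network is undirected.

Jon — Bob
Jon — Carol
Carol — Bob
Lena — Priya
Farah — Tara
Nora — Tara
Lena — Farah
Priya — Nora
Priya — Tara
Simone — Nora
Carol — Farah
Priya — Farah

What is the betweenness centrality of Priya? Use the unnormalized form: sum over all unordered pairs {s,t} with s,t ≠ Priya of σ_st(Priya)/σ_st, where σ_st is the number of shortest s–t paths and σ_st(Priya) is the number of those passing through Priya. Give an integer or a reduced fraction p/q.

13/2

Pairs whose geodesics pass through Priya — Carol–Nora: 1/2; Carol–Simone: 1/2; Bob–Nora: 1/2; Bob–Simone: 1/2; Jon–Nora: 1/2; Jon–Simone: 1/2; Nora–Farah: 1/2; Nora–Lena: 1; Simone–Farah: 1/2; Simone–Lena: 1; Tara–Lena: 1/2.
All other pairs contribute 0.
Summing the contributions gives betweenness(Priya) = 13/2.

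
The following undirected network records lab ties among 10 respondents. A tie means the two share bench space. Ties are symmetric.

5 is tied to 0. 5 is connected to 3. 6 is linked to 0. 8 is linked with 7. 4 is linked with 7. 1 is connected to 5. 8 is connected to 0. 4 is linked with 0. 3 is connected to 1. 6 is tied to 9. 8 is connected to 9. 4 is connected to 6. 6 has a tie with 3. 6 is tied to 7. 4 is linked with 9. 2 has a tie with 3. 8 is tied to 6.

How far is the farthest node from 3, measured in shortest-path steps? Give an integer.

Distances from 3: 0:2, 1:1, 2:1, 4:2, 5:1, 6:1, 7:2, 8:2, 9:2.
The largest is 2 (to 0, 4, 8, 9, and 7), so the eccentricity of 3 is 2.

2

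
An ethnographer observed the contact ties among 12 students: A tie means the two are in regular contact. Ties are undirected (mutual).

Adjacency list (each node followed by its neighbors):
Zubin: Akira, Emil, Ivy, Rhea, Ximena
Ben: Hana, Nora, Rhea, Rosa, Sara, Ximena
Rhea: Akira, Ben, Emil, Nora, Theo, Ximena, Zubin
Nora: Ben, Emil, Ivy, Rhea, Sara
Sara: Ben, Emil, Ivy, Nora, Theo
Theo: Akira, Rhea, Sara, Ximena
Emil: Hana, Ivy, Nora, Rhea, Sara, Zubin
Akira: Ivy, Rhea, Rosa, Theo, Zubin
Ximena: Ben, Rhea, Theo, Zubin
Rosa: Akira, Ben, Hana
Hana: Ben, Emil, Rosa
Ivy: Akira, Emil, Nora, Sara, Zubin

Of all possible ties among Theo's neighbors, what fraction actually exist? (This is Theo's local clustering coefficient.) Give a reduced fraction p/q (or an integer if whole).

Theo's neighbors: Akira, Rhea, Sara, and Ximena (k = 4).
Possible neighbor pairs: C(4,2) = 6. Edges among them: Akira–Rhea, Rhea–Ximena → e = 2.
Clustering(Theo) = 2/6 = 1/3.

1/3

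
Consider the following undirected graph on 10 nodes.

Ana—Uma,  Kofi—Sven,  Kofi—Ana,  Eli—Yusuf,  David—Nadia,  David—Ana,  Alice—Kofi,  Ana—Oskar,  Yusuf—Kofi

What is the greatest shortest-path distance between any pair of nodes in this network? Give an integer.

5

Eccentricity of each node (its greatest distance to any other): Alice:4, Ana:3, David:4, Eli:5, Kofi:3, Nadia:5, Oskar:4, Sven:4, Uma:4, Yusuf:4.
The maximum eccentricity is 5, realized for instance by the pair Nadia–Eli via Nadia – David – Ana – Kofi – Yusuf – Eli. So the diameter is 5.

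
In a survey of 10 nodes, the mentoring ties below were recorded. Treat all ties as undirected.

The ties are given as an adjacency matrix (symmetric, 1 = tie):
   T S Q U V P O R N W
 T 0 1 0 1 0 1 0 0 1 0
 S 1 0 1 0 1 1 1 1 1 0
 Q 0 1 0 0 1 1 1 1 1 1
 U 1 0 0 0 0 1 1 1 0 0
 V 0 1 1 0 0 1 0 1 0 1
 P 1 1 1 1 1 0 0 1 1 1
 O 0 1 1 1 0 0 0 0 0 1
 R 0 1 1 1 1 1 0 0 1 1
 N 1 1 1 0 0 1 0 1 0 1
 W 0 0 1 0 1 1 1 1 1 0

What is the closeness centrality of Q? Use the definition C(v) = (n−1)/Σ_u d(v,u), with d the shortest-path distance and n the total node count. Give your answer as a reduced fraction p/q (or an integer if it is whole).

9/11

Distances from Q: N:1, O:1, P:1, R:1, S:1, T:2, U:2, V:1, W:1. Sum = 11.
n = 10, so closeness = 9/11.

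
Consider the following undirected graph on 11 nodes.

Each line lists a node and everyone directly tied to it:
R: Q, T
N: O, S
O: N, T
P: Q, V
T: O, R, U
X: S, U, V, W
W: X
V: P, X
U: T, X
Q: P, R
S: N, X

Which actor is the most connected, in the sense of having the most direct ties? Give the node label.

X

Degrees — N:2, O:2, P:2, Q:2, R:2, S:2, T:3, U:2, V:2, W:1, X:4.
The maximum is 4, attained only by X.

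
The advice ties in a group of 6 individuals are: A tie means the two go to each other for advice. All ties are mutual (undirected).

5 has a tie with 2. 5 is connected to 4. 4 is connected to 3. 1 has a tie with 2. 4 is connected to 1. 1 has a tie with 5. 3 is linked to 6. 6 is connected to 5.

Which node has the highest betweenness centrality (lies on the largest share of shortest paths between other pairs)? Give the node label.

5

Unnormalized betweenness of each node: 1:5/6, 2:0, 3:1/2, 4:13/6, 5:11/3, 6:5/6.
5 has the largest value, 11/3, making it the main broker — the node through which the most shortest paths run.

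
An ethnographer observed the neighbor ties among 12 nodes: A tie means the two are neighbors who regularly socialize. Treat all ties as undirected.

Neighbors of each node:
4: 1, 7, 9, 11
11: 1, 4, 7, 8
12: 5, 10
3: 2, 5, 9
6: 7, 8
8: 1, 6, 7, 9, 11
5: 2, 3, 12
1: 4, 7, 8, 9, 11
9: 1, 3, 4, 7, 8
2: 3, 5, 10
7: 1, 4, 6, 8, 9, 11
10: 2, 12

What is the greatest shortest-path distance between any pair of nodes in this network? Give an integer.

5

Eccentricity of each node (its greatest distance to any other): 1:4, 2:4, 3:3, 4:4, 5:4, 6:5, 7:4, 8:4, 9:3, 10:5, 11:5, 12:5.
The maximum eccentricity is 5, realized for instance by the pair 12–11 via 12 – 5 – 3 – 9 – 1 – 11. So the diameter is 5.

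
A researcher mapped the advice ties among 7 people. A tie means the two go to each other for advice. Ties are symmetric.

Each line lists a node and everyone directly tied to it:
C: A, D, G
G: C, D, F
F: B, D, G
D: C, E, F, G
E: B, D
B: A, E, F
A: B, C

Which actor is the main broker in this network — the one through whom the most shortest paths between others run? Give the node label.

Unnormalized betweenness of each node: A:1, B:5/2, C:2, D:3, E:1/2, F:3/2, G:1/2.
D has the largest value, 3, making it the main broker — the node through which the most shortest paths run.

D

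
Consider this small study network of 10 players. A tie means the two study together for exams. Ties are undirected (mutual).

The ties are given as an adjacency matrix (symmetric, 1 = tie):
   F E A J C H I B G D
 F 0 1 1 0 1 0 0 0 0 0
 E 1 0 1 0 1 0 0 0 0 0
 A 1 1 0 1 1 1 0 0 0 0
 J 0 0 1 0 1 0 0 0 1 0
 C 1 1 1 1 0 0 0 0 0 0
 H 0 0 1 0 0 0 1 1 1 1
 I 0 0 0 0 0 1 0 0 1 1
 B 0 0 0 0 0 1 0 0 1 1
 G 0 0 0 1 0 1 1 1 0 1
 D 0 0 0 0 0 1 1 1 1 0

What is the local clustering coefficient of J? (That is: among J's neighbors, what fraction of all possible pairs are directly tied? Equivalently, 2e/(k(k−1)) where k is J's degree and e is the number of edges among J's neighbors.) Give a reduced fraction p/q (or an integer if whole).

J's neighbors: A, C, and G (k = 3).
Possible neighbor pairs: C(3,2) = 3. Edges among them: A–C → e = 1.
Clustering(J) = 1/3.

1/3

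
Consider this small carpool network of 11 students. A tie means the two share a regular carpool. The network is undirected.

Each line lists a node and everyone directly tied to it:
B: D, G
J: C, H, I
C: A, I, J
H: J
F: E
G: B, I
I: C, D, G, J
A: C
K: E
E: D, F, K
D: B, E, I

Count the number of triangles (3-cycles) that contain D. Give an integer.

0

D's neighbors are B, E, and I, but none of them are tied to each other, so no triangle contains D.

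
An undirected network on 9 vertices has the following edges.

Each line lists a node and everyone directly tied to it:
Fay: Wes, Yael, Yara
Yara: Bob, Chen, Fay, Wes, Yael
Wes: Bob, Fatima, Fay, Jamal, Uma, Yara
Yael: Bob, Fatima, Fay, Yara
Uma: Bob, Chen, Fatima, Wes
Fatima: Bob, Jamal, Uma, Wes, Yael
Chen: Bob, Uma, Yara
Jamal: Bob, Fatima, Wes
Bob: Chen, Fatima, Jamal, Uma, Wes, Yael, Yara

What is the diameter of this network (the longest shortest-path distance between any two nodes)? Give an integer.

2

Eccentricity of each node (its greatest distance to any other): Bob:2, Chen:2, Fatima:2, Fay:2, Jamal:2, Uma:2, Wes:2, Yael:2, Yara:2.
The maximum eccentricity is 2, realized for instance by the pair Yara–Fatima via Yara – Yael – Fatima. So the diameter is 2.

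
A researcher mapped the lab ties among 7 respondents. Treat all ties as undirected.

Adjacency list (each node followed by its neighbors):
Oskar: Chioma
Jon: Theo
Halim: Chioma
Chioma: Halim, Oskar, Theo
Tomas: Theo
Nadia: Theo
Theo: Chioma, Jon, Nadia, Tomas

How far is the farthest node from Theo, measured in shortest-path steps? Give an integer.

2

Distances from Theo: Chioma:1, Halim:2, Jon:1, Nadia:1, Oskar:2, Tomas:1.
The largest is 2 (to Oskar and Halim), so the eccentricity of Theo is 2.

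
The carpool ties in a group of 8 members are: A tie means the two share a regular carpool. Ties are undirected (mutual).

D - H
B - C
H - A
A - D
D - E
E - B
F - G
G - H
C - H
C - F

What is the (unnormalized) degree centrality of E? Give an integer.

E is directly tied to B and D. That is 2 neighbors, so the degree of E is 2.

2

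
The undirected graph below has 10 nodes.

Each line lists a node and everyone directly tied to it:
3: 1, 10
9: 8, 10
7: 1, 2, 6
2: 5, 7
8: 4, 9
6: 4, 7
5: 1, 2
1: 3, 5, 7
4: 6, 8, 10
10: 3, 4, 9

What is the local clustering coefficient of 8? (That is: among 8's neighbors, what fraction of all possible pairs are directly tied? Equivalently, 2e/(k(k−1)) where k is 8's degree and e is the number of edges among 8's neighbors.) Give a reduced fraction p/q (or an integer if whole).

0

8's neighbors: 4 and 9 (k = 2).
Possible neighbor pairs: C(2,2) = 1. Edges among them: none → e = 0.
Clustering(8) = 0/1.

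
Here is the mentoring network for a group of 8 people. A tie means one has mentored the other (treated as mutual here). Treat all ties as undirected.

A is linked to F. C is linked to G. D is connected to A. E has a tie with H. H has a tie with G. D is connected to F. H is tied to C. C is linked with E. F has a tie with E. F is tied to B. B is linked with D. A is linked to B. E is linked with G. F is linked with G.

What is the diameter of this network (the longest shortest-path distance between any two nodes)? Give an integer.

Eccentricity of each node (its greatest distance to any other): A:3, B:3, C:3, D:3, E:2, F:2, G:2, H:3.
The maximum eccentricity is 3, realized for instance by the pair D–C via D – F – E – C. So the diameter is 3.

3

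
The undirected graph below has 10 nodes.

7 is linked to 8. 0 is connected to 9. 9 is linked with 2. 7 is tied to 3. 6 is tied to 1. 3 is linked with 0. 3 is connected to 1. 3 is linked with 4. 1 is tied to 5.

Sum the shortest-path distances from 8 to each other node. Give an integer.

29

Distances from 8: 0:3, 1:3, 2:5, 3:2, 4:3, 5:4, 6:4, 7:1, 9:4.
Sum = 3 + 3 + 5 + 2 + 3 + 4 + 4 + 1 + 4 = 29.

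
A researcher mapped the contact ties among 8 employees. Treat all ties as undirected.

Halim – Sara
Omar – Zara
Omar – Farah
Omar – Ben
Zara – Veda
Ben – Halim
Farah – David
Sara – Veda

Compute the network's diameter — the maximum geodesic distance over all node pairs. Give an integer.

Eccentricity of each node (its greatest distance to any other): Ben:3, David:5, Farah:4, Halim:4, Omar:3, Sara:5, Veda:4, Zara:3.
The maximum eccentricity is 5, realized for instance by the pair David–Sara via David – Farah – Omar – Zara – Veda – Sara. So the diameter is 5.

5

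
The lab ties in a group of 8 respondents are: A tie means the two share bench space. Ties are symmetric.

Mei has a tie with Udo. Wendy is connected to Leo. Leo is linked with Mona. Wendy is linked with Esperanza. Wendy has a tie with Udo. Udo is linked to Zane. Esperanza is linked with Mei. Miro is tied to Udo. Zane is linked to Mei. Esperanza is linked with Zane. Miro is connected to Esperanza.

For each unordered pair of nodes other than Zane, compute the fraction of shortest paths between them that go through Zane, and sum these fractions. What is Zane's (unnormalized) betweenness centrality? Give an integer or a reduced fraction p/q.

Pairs whose geodesics pass through Zane — Esperanza–Udo: 1/4.
All other pairs contribute 0.
Summing the contributions gives betweenness(Zane) = 1/4.

1/4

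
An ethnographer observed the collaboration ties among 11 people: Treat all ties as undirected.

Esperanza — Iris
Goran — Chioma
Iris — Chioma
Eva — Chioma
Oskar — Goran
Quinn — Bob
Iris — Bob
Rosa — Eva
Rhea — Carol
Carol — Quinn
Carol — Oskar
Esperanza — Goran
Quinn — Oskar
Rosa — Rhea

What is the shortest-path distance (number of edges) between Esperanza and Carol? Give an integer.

One shortest route is Esperanza – Goran – Oskar – Carol, which uses 3 edges, and at distance 2 from Esperanza we only reach {Bob, Chioma, Oskar}, which does not include Carol. So d(Esperanza,Carol) = 3.

3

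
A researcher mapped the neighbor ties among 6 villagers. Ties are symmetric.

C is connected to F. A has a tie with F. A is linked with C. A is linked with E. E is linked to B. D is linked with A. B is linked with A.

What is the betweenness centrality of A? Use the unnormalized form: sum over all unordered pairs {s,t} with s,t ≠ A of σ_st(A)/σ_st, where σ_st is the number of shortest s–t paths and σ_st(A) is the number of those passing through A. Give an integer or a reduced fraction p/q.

Pairs whose geodesics pass through A — D–E: 1; D–B: 1; D–F: 1; D–C: 1; E–F: 1; E–C: 1; B–F: 1; B–C: 1.
All other pairs contribute 0.
Summing the contributions gives betweenness(A) = 8.

8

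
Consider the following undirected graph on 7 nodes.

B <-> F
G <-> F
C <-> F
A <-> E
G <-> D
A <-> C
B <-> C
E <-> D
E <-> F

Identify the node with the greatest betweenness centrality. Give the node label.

F

Unnormalized betweenness of each node: A:5/6, B:0, C:11/6, D:5/6, E:23/6, F:19/3, G:4/3.
F has the largest value, 19/3, making it the main broker — the node through which the most shortest paths run.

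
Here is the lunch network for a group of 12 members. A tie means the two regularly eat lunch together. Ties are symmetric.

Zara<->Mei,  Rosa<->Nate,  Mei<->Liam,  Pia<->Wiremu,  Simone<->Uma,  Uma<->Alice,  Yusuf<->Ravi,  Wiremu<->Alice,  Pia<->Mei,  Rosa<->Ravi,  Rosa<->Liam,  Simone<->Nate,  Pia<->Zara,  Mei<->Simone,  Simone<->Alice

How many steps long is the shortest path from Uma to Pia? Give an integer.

3

One shortest route is Uma – Simone – Mei – Pia, which uses 3 edges, and at distance 2 from Uma we only reach {Mei, Nate, Wiremu}, which does not include Pia. So d(Uma,Pia) = 3.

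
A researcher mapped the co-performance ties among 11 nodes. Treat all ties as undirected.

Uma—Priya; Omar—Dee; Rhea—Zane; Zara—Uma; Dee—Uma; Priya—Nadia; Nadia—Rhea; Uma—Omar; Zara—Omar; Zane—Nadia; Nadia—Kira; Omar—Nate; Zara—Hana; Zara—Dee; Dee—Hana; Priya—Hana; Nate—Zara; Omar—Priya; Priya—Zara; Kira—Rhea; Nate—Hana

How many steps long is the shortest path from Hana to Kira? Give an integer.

3

One shortest route is Hana – Priya – Nadia – Kira, which uses 3 edges, and at distance 2 from Hana we only reach {Nadia, Omar, Uma}, which does not include Kira. So d(Hana,Kira) = 3.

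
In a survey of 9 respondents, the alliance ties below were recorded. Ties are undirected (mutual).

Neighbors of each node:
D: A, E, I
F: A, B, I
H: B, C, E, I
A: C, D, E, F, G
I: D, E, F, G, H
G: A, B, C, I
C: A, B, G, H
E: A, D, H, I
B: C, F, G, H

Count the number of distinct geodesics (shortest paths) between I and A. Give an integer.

4

The shortest distance is 2. The length-2 paths are: I–G–A; I–D–A; I–F–A; I–E–A.
That gives 4 distinct shortest paths.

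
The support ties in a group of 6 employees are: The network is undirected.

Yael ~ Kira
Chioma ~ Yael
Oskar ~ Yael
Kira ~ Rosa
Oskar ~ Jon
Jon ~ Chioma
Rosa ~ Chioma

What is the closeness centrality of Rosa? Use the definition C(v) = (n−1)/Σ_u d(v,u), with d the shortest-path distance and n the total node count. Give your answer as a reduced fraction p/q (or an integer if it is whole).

5/9

Distances from Rosa: Chioma:1, Jon:2, Kira:1, Oskar:3, Yael:2. Sum = 9.
n = 6, so closeness = 5/9.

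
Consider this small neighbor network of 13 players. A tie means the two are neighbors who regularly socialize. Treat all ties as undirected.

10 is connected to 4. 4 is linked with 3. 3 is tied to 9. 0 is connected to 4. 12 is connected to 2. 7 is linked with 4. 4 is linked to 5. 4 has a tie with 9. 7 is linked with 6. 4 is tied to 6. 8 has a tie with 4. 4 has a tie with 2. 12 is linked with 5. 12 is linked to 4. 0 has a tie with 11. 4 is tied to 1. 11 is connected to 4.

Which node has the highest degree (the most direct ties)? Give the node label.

4

Degrees — 0:2, 1:1, 2:2, 3:2, 4:12, 5:2, 6:2, 7:2, 8:1, 9:2, 10:1, 11:2, 12:3.
The maximum is 12, attained only by 4.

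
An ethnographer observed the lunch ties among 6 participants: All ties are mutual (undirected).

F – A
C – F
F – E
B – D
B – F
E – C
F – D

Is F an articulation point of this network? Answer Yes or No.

Yes

Removing F leaves {B and D} with no path to {C and E}, so the network splits into 3 components. F is a cut vertex.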